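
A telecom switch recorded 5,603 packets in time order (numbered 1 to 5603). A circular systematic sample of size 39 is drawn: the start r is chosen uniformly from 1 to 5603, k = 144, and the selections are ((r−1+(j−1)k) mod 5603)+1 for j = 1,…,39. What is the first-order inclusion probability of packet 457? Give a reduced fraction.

For each position j, as r ranges over 1…5603 the j-th selection hits every packet exactly once, so packet 457 is selected for exactly 39 of the 5603 starts.
Inclusion probability = 39/5603 = 3/431.

3/431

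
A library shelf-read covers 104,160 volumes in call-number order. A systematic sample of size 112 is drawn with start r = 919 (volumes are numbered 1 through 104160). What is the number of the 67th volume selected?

62299

k = 104160/112 = 930
67th selection = r + (67−1)·k = 919 + 66×930 = 919 + 61380 = 62299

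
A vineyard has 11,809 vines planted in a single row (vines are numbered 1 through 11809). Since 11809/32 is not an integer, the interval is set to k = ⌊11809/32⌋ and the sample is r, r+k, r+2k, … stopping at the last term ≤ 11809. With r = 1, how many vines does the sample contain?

k = ⌊11809/32⌋ = 369
Achieved size = ⌊(11809 − 1)/369⌋ + 1 = ⌊11808/369⌋ + 1 = 32 + 1 = 33
(last selection: 1 + 32×369 = 11809 ≤ 11809; next would be 12178 > 11809)

33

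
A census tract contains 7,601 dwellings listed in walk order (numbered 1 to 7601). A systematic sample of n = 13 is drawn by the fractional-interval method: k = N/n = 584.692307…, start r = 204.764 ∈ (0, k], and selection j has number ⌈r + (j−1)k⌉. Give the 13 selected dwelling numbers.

j=1: r + 0k = 204.764 → ⌈·⌉ = 205
j=2: r + 1k = 789.456307… → ⌈·⌉ = 790
j=3: r + 2k = 1374.148615… → ⌈·⌉ = 1375
j=4: r + 3k = 1958.840923… → ⌈·⌉ = 1959
j=5: r + 4k = 2543.533230… → ⌈·⌉ = 2544
j=6: r + 5k = 3128.225538… → ⌈·⌉ = 3129
j=7: r + 6k = 3712.917846… → ⌈·⌉ = 3713
j=8: r + 7k = 4297.610153… → ⌈·⌉ = 4298
j=9: r + 8k = 4882.302461… → ⌈·⌉ = 4883
j=10: r + 9k = 5466.994769… → ⌈·⌉ = 5467
j=11: r + 10k = 6051.687076… → ⌈·⌉ = 6052
j=12: r + 11k = 6636.379384… → ⌈·⌉ = 6637
j=13: r + 12k = 7221.071692… → ⌈·⌉ = 7222

205, 790, 1375, 1959, 2544, 3129, 3713, 4298, 4883, 5467, 6052, 6637, 7222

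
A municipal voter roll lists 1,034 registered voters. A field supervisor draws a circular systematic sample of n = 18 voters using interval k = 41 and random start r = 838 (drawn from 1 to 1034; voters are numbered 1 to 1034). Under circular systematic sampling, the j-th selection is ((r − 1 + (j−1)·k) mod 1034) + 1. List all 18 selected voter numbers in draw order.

838, 879, 920, 961, 1002, 9, 50, 91, 132, 173, 214, 255, 296, 337, 378, 419, 460, 501

Selection 1: 838
Selection 2: 838 + 41 = 879
Selection 3: 879 + 41 = 920
Selection 4: 920 + 41 = 961
Selection 5: 961 + 41 = 1002
Selection 6: 1002 + 41 = 1043 → 1043 − 1034 = 9
Selection 7: 9 + 41 = 50
Selection 8: 50 + 41 = 91
Selection 9: 91 + 41 = 132
Selection 10: 132 + 41 = 173
Selection 11: 173 + 41 = 214
Selection 12: 214 + 41 = 255
Selection 13: 255 + 41 = 296
Selection 14: 296 + 41 = 337
Selection 15: 337 + 41 = 378
Selection 16: 378 + 41 = 419
Selection 17: 419 + 41 = 460
Selection 18: 460 + 41 = 501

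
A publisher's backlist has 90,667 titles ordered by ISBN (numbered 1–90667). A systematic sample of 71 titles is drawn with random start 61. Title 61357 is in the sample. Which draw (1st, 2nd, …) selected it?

49

k = 90667/71 = 1277
position = (61357 − 61)/1277 + 1 = 61296/1277 + 1 = 48 + 1 = 49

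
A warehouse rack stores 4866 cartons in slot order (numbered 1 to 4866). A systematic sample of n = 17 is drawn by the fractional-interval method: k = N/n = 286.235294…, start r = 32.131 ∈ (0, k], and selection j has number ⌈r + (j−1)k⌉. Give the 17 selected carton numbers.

33, 319, 605, 891, 1178, 1464, 1750, 2036, 2323, 2609, 2895, 3181, 3467, 3754, 4040, 4326, 4612

j=1: r + 0k = 32.131 → ⌈·⌉ = 33
j=2: r + 1k = 318.366294… → ⌈·⌉ = 319
j=3: r + 2k = 604.601588… → ⌈·⌉ = 605
j=4: r + 3k = 890.836882… → ⌈·⌉ = 891
j=5: r + 4k = 1177.072176… → ⌈·⌉ = 1178
j=6: r + 5k = 1463.307470… → ⌈·⌉ = 1464
j=7: r + 6k = 1749.542764… → ⌈·⌉ = 1750
j=8: r + 7k = 2035.778058… → ⌈·⌉ = 2036
j=9: r + 8k = 2322.013352… → ⌈·⌉ = 2323
j=10: r + 9k = 2608.248647… → ⌈·⌉ = 2609
j=11: r + 10k = 2894.483941… → ⌈·⌉ = 2895
j=12: r + 11k = 3180.719235… → ⌈·⌉ = 3181
j=13: r + 12k = 3466.954529… → ⌈·⌉ = 3467
j=14: r + 13k = 3753.189823… → ⌈·⌉ = 3754
j=15: r + 14k = 4039.425117… → ⌈·⌉ = 4040
j=16: r + 15k = 4325.660411… → ⌈·⌉ = 4326
j=17: r + 16k = 4611.895705… → ⌈·⌉ = 4612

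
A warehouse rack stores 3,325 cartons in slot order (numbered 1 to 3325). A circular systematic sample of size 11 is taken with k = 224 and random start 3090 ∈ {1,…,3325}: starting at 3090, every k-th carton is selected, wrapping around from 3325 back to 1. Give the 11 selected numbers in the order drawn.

3090, 3314, 213, 437, 661, 885, 1109, 1333, 1557, 1781, 2005

Selection 1: 3090
Selection 2: 3090 + 224 = 3314
Selection 3: 3314 + 224 = 3538 → 3538 − 3325 = 213
Selection 4: 213 + 224 = 437
Selection 5: 437 + 224 = 661
Selection 6: 661 + 224 = 885
Selection 7: 885 + 224 = 1109
Selection 8: 1109 + 224 = 1333
Selection 9: 1333 + 224 = 1557
Selection 10: 1557 + 224 = 1781
Selection 11: 1781 + 224 = 2005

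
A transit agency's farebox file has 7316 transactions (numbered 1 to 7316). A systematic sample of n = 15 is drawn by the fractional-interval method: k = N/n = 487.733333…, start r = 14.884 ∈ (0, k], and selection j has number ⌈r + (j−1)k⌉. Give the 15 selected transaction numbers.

15, 503, 991, 1479, 1966, 2454, 2942, 3430, 3917, 4405, 4893, 5380, 5868, 6356, 6844

j=1: r + 0k = 14.884 → ⌈·⌉ = 15
j=2: r + 1k = 502.617333… → ⌈·⌉ = 503
j=3: r + 2k = 990.350666… → ⌈·⌉ = 991
j=4: r + 3k = 1478.084 → ⌈·⌉ = 1479
j=5: r + 4k = 1965.817333… → ⌈·⌉ = 1966
j=6: r + 5k = 2453.550666… → ⌈·⌉ = 2454
j=7: r + 6k = 2941.284 → ⌈·⌉ = 2942
j=8: r + 7k = 3429.017333… → ⌈·⌉ = 3430
j=9: r + 8k = 3916.750666… → ⌈·⌉ = 3917
j=10: r + 9k = 4404.484 → ⌈·⌉ = 4405
j=11: r + 10k = 4892.217333… → ⌈·⌉ = 4893
j=12: r + 11k = 5379.950666… → ⌈·⌉ = 5380
j=13: r + 12k = 5867.684 → ⌈·⌉ = 5868
j=14: r + 13k = 6355.417333… → ⌈·⌉ = 6356
j=15: r + 14k = 6843.150666… → ⌈·⌉ = 6844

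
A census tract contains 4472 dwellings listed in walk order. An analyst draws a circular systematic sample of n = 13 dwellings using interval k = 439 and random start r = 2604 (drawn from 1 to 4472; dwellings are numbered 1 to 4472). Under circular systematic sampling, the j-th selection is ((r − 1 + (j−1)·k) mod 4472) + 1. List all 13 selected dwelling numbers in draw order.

2604, 3043, 3482, 3921, 4360, 327, 766, 1205, 1644, 2083, 2522, 2961, 3400

Selection 1: 2604
Selection 2: 2604 + 439 = 3043
Selection 3: 3043 + 439 = 3482
Selection 4: 3482 + 439 = 3921
Selection 5: 3921 + 439 = 4360
Selection 6: 4360 + 439 = 4799 → 4799 − 4472 = 327
Selection 7: 327 + 439 = 766
Selection 8: 766 + 439 = 1205
Selection 9: 1205 + 439 = 1644
Selection 10: 1644 + 439 = 2083
Selection 11: 2083 + 439 = 2522
Selection 12: 2522 + 439 = 2961
Selection 13: 2961 + 439 = 3400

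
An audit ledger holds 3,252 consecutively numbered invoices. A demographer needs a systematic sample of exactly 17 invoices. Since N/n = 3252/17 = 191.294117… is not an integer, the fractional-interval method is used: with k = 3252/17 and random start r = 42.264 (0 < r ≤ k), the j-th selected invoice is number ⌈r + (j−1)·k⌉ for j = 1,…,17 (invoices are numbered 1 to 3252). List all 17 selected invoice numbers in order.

j=1: r + 0k = 42.264 → ⌈·⌉ = 43
j=2: r + 1k = 233.558117… → ⌈·⌉ = 234
j=3: r + 2k = 424.852235… → ⌈·⌉ = 425
j=4: r + 3k = 616.146352… → ⌈·⌉ = 617
j=5: r + 4k = 807.440470… → ⌈·⌉ = 808
j=6: r + 5k = 998.734588… → ⌈·⌉ = 999
j=7: r + 6k = 1190.028705… → ⌈·⌉ = 1191
j=8: r + 7k = 1381.322823… → ⌈·⌉ = 1382
j=9: r + 8k = 1572.616941… → ⌈·⌉ = 1573
j=10: r + 9k = 1763.911058… → ⌈·⌉ = 1764
j=11: r + 10k = 1955.205176… → ⌈·⌉ = 1956
j=12: r + 11k = 2146.499294… → ⌈·⌉ = 2147
j=13: r + 12k = 2337.793411… → ⌈·⌉ = 2338
j=14: r + 13k = 2529.087529… → ⌈·⌉ = 2530
j=15: r + 14k = 2720.381647… → ⌈·⌉ = 2721
j=16: r + 15k = 2911.675764… → ⌈·⌉ = 2912
j=17: r + 16k = 3102.969882… → ⌈·⌉ = 3103

43, 234, 425, 617, 808, 999, 1191, 1382, 1573, 1764, 1956, 2147, 2338, 2530, 2721, 2912, 3103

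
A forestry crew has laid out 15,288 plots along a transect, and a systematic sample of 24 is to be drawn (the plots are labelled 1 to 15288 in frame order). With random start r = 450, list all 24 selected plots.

450, 1087, 1724, 2361, 2998, 3635, 4272, 4909, 5546, 6183, 6820, 7457, 8094, 8731, 9368, 10005, 10642, 11279, 11916, 12553, 13190, 13827, 14464, 15101

k = N/n = 15288/24 = 637
plot 1: 450
plot 2: 450 + 637 = 1087
plot 3: 1087 + 637 = 1724
plot 4: 1724 + 637 = 2361
plot 5: 2361 + 637 = 2998
plot 6: 2998 + 637 = 3635
plot 7: 3635 + 637 = 4272
plot 8: 4272 + 637 = 4909
plot 9: 4909 + 637 = 5546
plot 10: 5546 + 637 = 6183
plot 11: 6183 + 637 = 6820
plot 12: 6820 + 637 = 7457
plot 13: 7457 + 637 = 8094
plot 14: 8094 + 637 = 8731
plot 15: 8731 + 637 = 9368
plot 16: 9368 + 637 = 10005
plot 17: 10005 + 637 = 10642
plot 18: 10642 + 637 = 11279
plot 19: 11279 + 637 = 11916
plot 20: 11916 + 637 = 12553
plot 21: 12553 + 637 = 13190
plot 22: 13190 + 637 = 13827
plot 23: 13827 + 637 = 14464
plot 24: 14464 + 637 = 15101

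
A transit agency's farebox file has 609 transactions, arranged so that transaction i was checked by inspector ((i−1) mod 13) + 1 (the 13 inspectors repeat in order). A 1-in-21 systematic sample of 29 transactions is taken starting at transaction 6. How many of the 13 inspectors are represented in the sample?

13

Consecutive selections differ by k = 21, so their inspector numbers differ by 21 mod 13 = 8.
gcd(21, 13) = 1, so the sample visits 13/1 = 13 distinct residues mod 13.
Start 6 is inspector 6; the inspectors hit are 1, 2, 3, 4, 5, 6, 7, 8, 9, 10, 11, 12, 13.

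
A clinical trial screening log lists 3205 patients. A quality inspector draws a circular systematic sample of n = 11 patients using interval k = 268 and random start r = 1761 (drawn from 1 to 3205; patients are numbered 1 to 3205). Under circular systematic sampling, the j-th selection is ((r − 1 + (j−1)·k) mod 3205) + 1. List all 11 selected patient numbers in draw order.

1761, 2029, 2297, 2565, 2833, 3101, 164, 432, 700, 968, 1236

Selection 1: 1761
Selection 2: 1761 + 268 = 2029
Selection 3: 2029 + 268 = 2297
Selection 4: 2297 + 268 = 2565
Selection 5: 2565 + 268 = 2833
Selection 6: 2833 + 268 = 3101
Selection 7: 3101 + 268 = 3369 → 3369 − 3205 = 164
Selection 8: 164 + 268 = 432
Selection 9: 432 + 268 = 700
Selection 10: 700 + 268 = 968
Selection 11: 968 + 268 = 1236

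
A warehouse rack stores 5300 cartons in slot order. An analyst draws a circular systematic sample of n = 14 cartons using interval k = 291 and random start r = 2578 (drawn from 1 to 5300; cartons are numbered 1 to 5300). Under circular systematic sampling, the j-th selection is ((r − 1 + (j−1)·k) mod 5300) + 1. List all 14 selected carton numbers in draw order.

2578, 2869, 3160, 3451, 3742, 4033, 4324, 4615, 4906, 5197, 188, 479, 770, 1061

Selection 1: 2578
Selection 2: 2578 + 291 = 2869
Selection 3: 2869 + 291 = 3160
Selection 4: 3160 + 291 = 3451
Selection 5: 3451 + 291 = 3742
Selection 6: 3742 + 291 = 4033
Selection 7: 4033 + 291 = 4324
Selection 8: 4324 + 291 = 4615
Selection 9: 4615 + 291 = 4906
Selection 10: 4906 + 291 = 5197
Selection 11: 5197 + 291 = 5488 → 5488 − 5300 = 188
Selection 12: 188 + 291 = 479
Selection 13: 479 + 291 = 770
Selection 14: 770 + 291 = 1061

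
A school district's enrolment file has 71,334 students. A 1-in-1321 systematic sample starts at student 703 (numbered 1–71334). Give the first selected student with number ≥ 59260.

k = 1321
Steps past start: ⌈(59260 − 703)/1321⌉ = ⌈58557/1321⌉ = 45
Selected student: 703 + 45×1321 = 60148

60148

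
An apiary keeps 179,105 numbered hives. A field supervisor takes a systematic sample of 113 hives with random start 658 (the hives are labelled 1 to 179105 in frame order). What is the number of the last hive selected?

k = 179105/113 = 1585
113th selection = r + (113−1)·k = 658 + 112×1585 = 658 + 177520 = 178178

178178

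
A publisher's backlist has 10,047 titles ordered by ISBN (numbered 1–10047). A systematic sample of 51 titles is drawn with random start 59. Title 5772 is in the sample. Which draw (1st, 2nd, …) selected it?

k = 10047/51 = 197
position = (5772 − 59)/197 + 1 = 5713/197 + 1 = 29 + 1 = 30

30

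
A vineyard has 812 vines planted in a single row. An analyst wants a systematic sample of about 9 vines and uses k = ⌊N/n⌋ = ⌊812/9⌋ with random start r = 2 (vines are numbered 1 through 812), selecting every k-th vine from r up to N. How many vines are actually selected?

10

k = ⌊812/9⌋ = 90
Achieved size = ⌊(812 − 2)/90⌋ + 1 = ⌊810/90⌋ + 1 = 9 + 1 = 10
(last selection: 2 + 9×90 = 812 ≤ 812; next would be 902 > 812)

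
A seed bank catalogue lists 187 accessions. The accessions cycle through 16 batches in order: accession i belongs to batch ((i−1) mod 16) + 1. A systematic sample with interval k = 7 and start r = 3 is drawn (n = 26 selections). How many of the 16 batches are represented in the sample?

Consecutive selections differ by k = 7, so their batch numbers differ by 7 mod 16 = 7.
gcd(7, 16) = 1, so the sample visits 16/1 = 16 distinct residues mod 16.
Start 3 is batch 3; the batches hit are 1, 2, 3, 4, 5, 6, 7, 8, 9, 10, 11, 12, 13, 14, 15, 16.

16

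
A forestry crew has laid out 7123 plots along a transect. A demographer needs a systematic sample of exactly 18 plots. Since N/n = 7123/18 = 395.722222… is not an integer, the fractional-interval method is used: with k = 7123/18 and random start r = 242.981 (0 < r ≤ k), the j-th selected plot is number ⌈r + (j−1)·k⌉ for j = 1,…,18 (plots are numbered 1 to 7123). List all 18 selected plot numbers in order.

j=1: r + 0k = 242.981 → ⌈·⌉ = 243
j=2: r + 1k = 638.703222… → ⌈·⌉ = 639
j=3: r + 2k = 1034.425444… → ⌈·⌉ = 1035
j=4: r + 3k = 1430.147666… → ⌈·⌉ = 1431
j=5: r + 4k = 1825.869888… → ⌈·⌉ = 1826
j=6: r + 5k = 2221.592111… → ⌈·⌉ = 2222
j=7: r + 6k = 2617.314333… → ⌈·⌉ = 2618
j=8: r + 7k = 3013.036555… → ⌈·⌉ = 3014
j=9: r + 8k = 3408.758777… → ⌈·⌉ = 3409
j=10: r + 9k = 3804.481 → ⌈·⌉ = 3805
j=11: r + 10k = 4200.203222… → ⌈·⌉ = 4201
j=12: r + 11k = 4595.925444… → ⌈·⌉ = 4596
j=13: r + 12k = 4991.647666… → ⌈·⌉ = 4992
j=14: r + 13k = 5387.369888… → ⌈·⌉ = 5388
j=15: r + 14k = 5783.092111… → ⌈·⌉ = 5784
j=16: r + 15k = 6178.814333… → ⌈·⌉ = 6179
j=17: r + 16k = 6574.536555… → ⌈·⌉ = 6575
j=18: r + 17k = 6970.258777… → ⌈·⌉ = 6971

243, 639, 1035, 1431, 1826, 2222, 2618, 3014, 3409, 3805, 4201, 4596, 4992, 5388, 5784, 6179, 6575, 6971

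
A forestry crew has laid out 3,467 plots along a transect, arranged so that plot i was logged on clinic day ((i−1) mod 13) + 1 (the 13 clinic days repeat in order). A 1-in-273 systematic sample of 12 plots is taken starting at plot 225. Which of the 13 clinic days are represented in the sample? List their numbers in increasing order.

4

Consecutive selections differ by k = 273, so their clinic day numbers differ by 273 mod 13 = 0.
gcd(273, 13) = 13, so the sample visits 13/13 = 1 distinct residues mod 13.
Start 225 is clinic day 4; the clinic days hit are 4.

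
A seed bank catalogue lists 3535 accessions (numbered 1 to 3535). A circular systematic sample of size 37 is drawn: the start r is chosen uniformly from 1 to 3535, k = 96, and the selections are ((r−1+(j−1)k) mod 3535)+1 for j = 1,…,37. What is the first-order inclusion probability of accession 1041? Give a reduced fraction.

37/3535

For each position j, as r ranges over 1…3535 the j-th selection hits every accession exactly once, so accession 1041 is selected for exactly 37 of the 3535 starts.
Inclusion probability = 37/3535.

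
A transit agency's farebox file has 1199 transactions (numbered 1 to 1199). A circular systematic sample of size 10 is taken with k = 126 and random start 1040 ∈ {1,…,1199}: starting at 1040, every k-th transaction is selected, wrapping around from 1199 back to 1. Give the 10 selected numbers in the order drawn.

Selection 1: 1040
Selection 2: 1040 + 126 = 1166
Selection 3: 1166 + 126 = 1292 → 1292 − 1199 = 93
Selection 4: 93 + 126 = 219
Selection 5: 219 + 126 = 345
Selection 6: 345 + 126 = 471
Selection 7: 471 + 126 = 597
Selection 8: 597 + 126 = 723
Selection 9: 723 + 126 = 849
Selection 10: 849 + 126 = 975

1040, 1166, 93, 219, 345, 471, 597, 723, 849, 975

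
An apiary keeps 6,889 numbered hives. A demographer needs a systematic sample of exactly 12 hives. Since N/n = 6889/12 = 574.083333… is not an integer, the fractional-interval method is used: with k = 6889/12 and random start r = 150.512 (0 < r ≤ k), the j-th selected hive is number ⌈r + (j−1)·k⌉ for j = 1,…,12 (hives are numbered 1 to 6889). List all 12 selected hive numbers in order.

151, 725, 1299, 1873, 2447, 3021, 3596, 4170, 4744, 5318, 5892, 6466

j=1: r + 0k = 150.512 → ⌈·⌉ = 151
j=2: r + 1k = 724.595333… → ⌈·⌉ = 725
j=3: r + 2k = 1298.678666… → ⌈·⌉ = 1299
j=4: r + 3k = 1872.762 → ⌈·⌉ = 1873
j=5: r + 4k = 2446.845333… → ⌈·⌉ = 2447
j=6: r + 5k = 3020.928666… → ⌈·⌉ = 3021
j=7: r + 6k = 3595.012 → ⌈·⌉ = 3596
j=8: r + 7k = 4169.095333… → ⌈·⌉ = 4170
j=9: r + 8k = 4743.178666… → ⌈·⌉ = 4744
j=10: r + 9k = 5317.262 → ⌈·⌉ = 5318
j=11: r + 10k = 5891.345333… → ⌈·⌉ = 5892
j=12: r + 11k = 6465.428666… → ⌈·⌉ = 6466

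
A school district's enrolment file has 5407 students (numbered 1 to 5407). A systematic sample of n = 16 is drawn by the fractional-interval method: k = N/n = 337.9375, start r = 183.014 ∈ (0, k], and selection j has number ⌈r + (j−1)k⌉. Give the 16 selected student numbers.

184, 521, 859, 1197, 1535, 1873, 2211, 2549, 2887, 3225, 3563, 3901, 4239, 4577, 4915, 5253

j=1: r + 0k = 183.014 → ⌈·⌉ = 184
j=2: r + 1k = 520.9515 → ⌈·⌉ = 521
j=3: r + 2k = 858.889 → ⌈·⌉ = 859
j=4: r + 3k = 1196.8265 → ⌈·⌉ = 1197
j=5: r + 4k = 1534.764 → ⌈·⌉ = 1535
j=6: r + 5k = 1872.7015 → ⌈·⌉ = 1873
j=7: r + 6k = 2210.639 → ⌈·⌉ = 2211
j=8: r + 7k = 2548.5765 → ⌈·⌉ = 2549
j=9: r + 8k = 2886.514 → ⌈·⌉ = 2887
j=10: r + 9k = 3224.4515 → ⌈·⌉ = 3225
j=11: r + 10k = 3562.389 → ⌈·⌉ = 3563
j=12: r + 11k = 3900.3265 → ⌈·⌉ = 3901
j=13: r + 12k = 4238.264 → ⌈·⌉ = 4239
j=14: r + 13k = 4576.2015 → ⌈·⌉ = 4577
j=15: r + 14k = 4914.139 → ⌈·⌉ = 4915
j=16: r + 15k = 5252.0765 → ⌈·⌉ = 5253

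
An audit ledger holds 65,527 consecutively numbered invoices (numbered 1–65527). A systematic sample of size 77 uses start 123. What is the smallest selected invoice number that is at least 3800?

4378

k = 65527/77 = 851
Steps past start: ⌈(3800 − 123)/851⌉ = ⌈3677/851⌉ = 5
Selected invoice: 123 + 5×851 = 4378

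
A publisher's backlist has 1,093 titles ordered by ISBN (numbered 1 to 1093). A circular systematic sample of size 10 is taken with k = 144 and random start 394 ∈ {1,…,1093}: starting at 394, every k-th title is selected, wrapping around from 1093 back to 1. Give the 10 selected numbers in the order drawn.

Selection 1: 394
Selection 2: 394 + 144 = 538
Selection 3: 538 + 144 = 682
Selection 4: 682 + 144 = 826
Selection 5: 826 + 144 = 970
Selection 6: 970 + 144 = 1114 → 1114 − 1093 = 21
Selection 7: 21 + 144 = 165
Selection 8: 165 + 144 = 309
Selection 9: 309 + 144 = 453
Selection 10: 453 + 144 = 597

394, 538, 682, 826, 970, 21, 165, 309, 453, 597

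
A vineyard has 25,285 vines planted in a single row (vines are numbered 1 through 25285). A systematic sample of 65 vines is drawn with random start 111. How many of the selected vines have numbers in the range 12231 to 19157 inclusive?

k = 25285/65 = 389
First selection ≥ 12231: 111 + ⌈(12231−111)/389⌉·389 = 111 + 32×389 = 12559
Last selection ≤ 19157: 111 + ⌊(19157−111)/389⌋·389 = 111 + 48×389 = 18783
Count = 48 − 32 + 1 = 17

17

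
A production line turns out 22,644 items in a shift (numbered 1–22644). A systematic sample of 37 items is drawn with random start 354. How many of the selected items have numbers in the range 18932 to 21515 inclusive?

4

k = 22644/37 = 612
First selection ≥ 18932: 354 + ⌈(18932−354)/612⌉·612 = 354 + 31×612 = 19326
Last selection ≤ 21515: 354 + ⌊(21515−354)/612⌋·612 = 354 + 34×612 = 21162
Count = 34 − 31 + 1 = 4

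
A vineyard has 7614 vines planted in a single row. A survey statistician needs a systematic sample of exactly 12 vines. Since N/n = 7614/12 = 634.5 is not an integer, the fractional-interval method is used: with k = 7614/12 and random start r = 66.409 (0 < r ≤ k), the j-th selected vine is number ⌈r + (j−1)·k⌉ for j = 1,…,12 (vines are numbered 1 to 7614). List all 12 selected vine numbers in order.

j=1: r + 0k = 66.409 → ⌈·⌉ = 67
j=2: r + 1k = 700.909 → ⌈·⌉ = 701
j=3: r + 2k = 1335.409 → ⌈·⌉ = 1336
j=4: r + 3k = 1969.909 → ⌈·⌉ = 1970
j=5: r + 4k = 2604.409 → ⌈·⌉ = 2605
j=6: r + 5k = 3238.909 → ⌈·⌉ = 3239
j=7: r + 6k = 3873.409 → ⌈·⌉ = 3874
j=8: r + 7k = 4507.909 → ⌈·⌉ = 4508
j=9: r + 8k = 5142.409 → ⌈·⌉ = 5143
j=10: r + 9k = 5776.909 → ⌈·⌉ = 5777
j=11: r + 10k = 6411.409 → ⌈·⌉ = 6412
j=12: r + 11k = 7045.909 → ⌈·⌉ = 7046

67, 701, 1336, 1970, 2605, 3239, 3874, 4508, 5143, 5777, 6412, 7046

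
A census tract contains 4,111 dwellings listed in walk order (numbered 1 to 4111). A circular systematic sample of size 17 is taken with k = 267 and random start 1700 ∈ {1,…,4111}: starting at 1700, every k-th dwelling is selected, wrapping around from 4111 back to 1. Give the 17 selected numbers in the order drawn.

Selection 1: 1700
Selection 2: 1700 + 267 = 1967
Selection 3: 1967 + 267 = 2234
Selection 4: 2234 + 267 = 2501
Selection 5: 2501 + 267 = 2768
Selection 6: 2768 + 267 = 3035
Selection 7: 3035 + 267 = 3302
Selection 8: 3302 + 267 = 3569
Selection 9: 3569 + 267 = 3836
Selection 10: 3836 + 267 = 4103
Selection 11: 4103 + 267 = 4370 → 4370 − 4111 = 259
Selection 12: 259 + 267 = 526
Selection 13: 526 + 267 = 793
Selection 14: 793 + 267 = 1060
Selection 15: 1060 + 267 = 1327
Selection 16: 1327 + 267 = 1594
Selection 17: 1594 + 267 = 1861

1700, 1967, 2234, 2501, 2768, 3035, 3302, 3569, 3836, 4103, 259, 526, 793, 1060, 1327, 1594, 1861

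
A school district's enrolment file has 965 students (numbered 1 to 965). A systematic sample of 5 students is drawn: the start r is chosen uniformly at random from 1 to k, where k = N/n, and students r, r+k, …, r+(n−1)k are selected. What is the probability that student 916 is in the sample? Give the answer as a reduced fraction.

k = 965/5 = 193.
Student 916 is selected iff r ≡ 916 (mod 193); exactly one such r in {1,…,193}.
Inclusion probability = 1/193.

1/193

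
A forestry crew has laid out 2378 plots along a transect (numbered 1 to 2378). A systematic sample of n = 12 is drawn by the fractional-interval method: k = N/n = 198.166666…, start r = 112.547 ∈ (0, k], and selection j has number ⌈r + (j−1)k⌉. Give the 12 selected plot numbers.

j=1: r + 0k = 112.547 → ⌈·⌉ = 113
j=2: r + 1k = 310.713666… → ⌈·⌉ = 311
j=3: r + 2k = 508.880333… → ⌈·⌉ = 509
j=4: r + 3k = 707.047 → ⌈·⌉ = 708
j=5: r + 4k = 905.213666… → ⌈·⌉ = 906
j=6: r + 5k = 1103.380333… → ⌈·⌉ = 1104
j=7: r + 6k = 1301.547 → ⌈·⌉ = 1302
j=8: r + 7k = 1499.713666… → ⌈·⌉ = 1500
j=9: r + 8k = 1697.880333… → ⌈·⌉ = 1698
j=10: r + 9k = 1896.047 → ⌈·⌉ = 1897
j=11: r + 10k = 2094.213666… → ⌈·⌉ = 2095
j=12: r + 11k = 2292.380333… → ⌈·⌉ = 2293

113, 311, 509, 708, 906, 1104, 1302, 1500, 1698, 1897, 2095, 2293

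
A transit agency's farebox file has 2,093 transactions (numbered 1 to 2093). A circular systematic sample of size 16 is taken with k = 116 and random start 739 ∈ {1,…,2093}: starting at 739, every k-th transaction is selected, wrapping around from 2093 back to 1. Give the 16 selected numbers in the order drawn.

739, 855, 971, 1087, 1203, 1319, 1435, 1551, 1667, 1783, 1899, 2015, 38, 154, 270, 386

Selection 1: 739
Selection 2: 739 + 116 = 855
Selection 3: 855 + 116 = 971
Selection 4: 971 + 116 = 1087
Selection 5: 1087 + 116 = 1203
Selection 6: 1203 + 116 = 1319
Selection 7: 1319 + 116 = 1435
Selection 8: 1435 + 116 = 1551
Selection 9: 1551 + 116 = 1667
Selection 10: 1667 + 116 = 1783
Selection 11: 1783 + 116 = 1899
Selection 12: 1899 + 116 = 2015
Selection 13: 2015 + 116 = 2131 → 2131 − 2093 = 38
Selection 14: 38 + 116 = 154
Selection 15: 154 + 116 = 270
Selection 16: 270 + 116 = 386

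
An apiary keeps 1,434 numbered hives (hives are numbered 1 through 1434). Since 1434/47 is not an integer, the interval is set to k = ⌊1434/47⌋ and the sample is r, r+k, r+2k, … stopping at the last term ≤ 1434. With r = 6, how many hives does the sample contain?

k = ⌊1434/47⌋ = 30
Achieved size = ⌊(1434 − 6)/30⌋ + 1 = ⌊1428/30⌋ + 1 = 47 + 1 = 48
(last selection: 6 + 47×30 = 1416 ≤ 1434; next would be 1446 > 1434)

48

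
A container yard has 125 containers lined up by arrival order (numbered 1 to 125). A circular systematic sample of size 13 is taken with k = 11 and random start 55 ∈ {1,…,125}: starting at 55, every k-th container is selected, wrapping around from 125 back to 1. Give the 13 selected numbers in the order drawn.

55, 66, 77, 88, 99, 110, 121, 7, 18, 29, 40, 51, 62

Selection 1: 55
Selection 2: 55 + 11 = 66
Selection 3: 66 + 11 = 77
Selection 4: 77 + 11 = 88
Selection 5: 88 + 11 = 99
Selection 6: 99 + 11 = 110
Selection 7: 110 + 11 = 121
Selection 8: 121 + 11 = 132 → 132 − 125 = 7
Selection 9: 7 + 11 = 18
Selection 10: 18 + 11 = 29
Selection 11: 29 + 11 = 40
Selection 12: 40 + 11 = 51
Selection 13: 51 + 11 = 62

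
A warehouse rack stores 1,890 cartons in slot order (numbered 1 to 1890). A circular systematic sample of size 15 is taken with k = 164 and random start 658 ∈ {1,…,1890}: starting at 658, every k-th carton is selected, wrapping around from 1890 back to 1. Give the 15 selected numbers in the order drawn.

658, 822, 986, 1150, 1314, 1478, 1642, 1806, 80, 244, 408, 572, 736, 900, 1064

Selection 1: 658
Selection 2: 658 + 164 = 822
Selection 3: 822 + 164 = 986
Selection 4: 986 + 164 = 1150
Selection 5: 1150 + 164 = 1314
Selection 6: 1314 + 164 = 1478
Selection 7: 1478 + 164 = 1642
Selection 8: 1642 + 164 = 1806
Selection 9: 1806 + 164 = 1970 → 1970 − 1890 = 80
Selection 10: 80 + 164 = 244
Selection 11: 244 + 164 = 408
Selection 12: 408 + 164 = 572
Selection 13: 572 + 164 = 736
Selection 14: 736 + 164 = 900
Selection 15: 900 + 164 = 1064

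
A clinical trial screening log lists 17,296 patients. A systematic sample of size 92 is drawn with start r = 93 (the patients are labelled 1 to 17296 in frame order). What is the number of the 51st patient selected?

k = 17296/92 = 188
51st selection = r + (51−1)·k = 93 + 50×188 = 93 + 9400 = 9493

9493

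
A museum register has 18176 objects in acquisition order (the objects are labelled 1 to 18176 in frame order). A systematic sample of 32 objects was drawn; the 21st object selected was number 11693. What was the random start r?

k = 18176/32 = 568
r = 11693 − (21−1)×568 = 11693 − 11360 = 333

333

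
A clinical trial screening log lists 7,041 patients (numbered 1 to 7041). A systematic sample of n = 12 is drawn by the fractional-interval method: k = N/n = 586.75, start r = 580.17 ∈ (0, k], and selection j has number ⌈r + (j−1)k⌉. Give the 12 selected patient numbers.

j=1: r + 0k = 580.17 → ⌈·⌉ = 581
j=2: r + 1k = 1166.92 → ⌈·⌉ = 1167
j=3: r + 2k = 1753.67 → ⌈·⌉ = 1754
j=4: r + 3k = 2340.42 → ⌈·⌉ = 2341
j=5: r + 4k = 2927.17 → ⌈·⌉ = 2928
j=6: r + 5k = 3513.92 → ⌈·⌉ = 3514
j=7: r + 6k = 4100.67 → ⌈·⌉ = 4101
j=8: r + 7k = 4687.42 → ⌈·⌉ = 4688
j=9: r + 8k = 5274.17 → ⌈·⌉ = 5275
j=10: r + 9k = 5860.92 → ⌈·⌉ = 5861
j=11: r + 10k = 6447.67 → ⌈·⌉ = 6448
j=12: r + 11k = 7034.42 → ⌈·⌉ = 7035

581, 1167, 1754, 2341, 2928, 3514, 4101, 4688, 5275, 5861, 6448, 7035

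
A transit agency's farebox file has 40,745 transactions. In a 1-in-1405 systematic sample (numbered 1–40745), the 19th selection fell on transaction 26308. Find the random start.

k = 1405
r = 26308 − (19−1)×1405 = 26308 − 25290 = 1018

1018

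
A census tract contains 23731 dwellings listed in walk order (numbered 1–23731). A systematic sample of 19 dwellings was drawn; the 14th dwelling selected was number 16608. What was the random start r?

371

k = 23731/19 = 1249
r = 16608 − (14−1)×1249 = 16608 − 16237 = 371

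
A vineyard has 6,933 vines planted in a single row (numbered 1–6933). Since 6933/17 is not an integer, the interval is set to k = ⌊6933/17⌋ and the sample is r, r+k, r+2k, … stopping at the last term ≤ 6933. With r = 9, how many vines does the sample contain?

18

k = ⌊6933/17⌋ = 407
Achieved size = ⌊(6933 − 9)/407⌋ + 1 = ⌊6924/407⌋ + 1 = 17 + 1 = 18
(last selection: 9 + 17×407 = 6928 ≤ 6933; next would be 7335 > 6933)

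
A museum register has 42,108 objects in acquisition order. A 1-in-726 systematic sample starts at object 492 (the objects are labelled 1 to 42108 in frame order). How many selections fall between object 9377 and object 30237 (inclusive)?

28

k = 726
First selection ≥ 9377: 492 + ⌈(9377−492)/726⌉·726 = 492 + 13×726 = 9930
Last selection ≤ 30237: 492 + ⌊(30237−492)/726⌋·726 = 492 + 40×726 = 29532
Count = 40 − 13 + 1 = 28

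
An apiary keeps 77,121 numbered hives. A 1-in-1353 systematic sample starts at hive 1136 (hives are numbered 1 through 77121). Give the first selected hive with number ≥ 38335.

39020

k = 1353
Steps past start: ⌈(38335 − 1136)/1353⌉ = ⌈37199/1353⌉ = 28
Selected hive: 1136 + 28×1353 = 39020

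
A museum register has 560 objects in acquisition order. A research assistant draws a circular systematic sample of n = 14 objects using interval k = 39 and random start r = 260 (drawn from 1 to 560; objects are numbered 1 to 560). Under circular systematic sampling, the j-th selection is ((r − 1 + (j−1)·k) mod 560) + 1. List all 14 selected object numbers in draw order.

Selection 1: 260
Selection 2: 260 + 39 = 299
Selection 3: 299 + 39 = 338
Selection 4: 338 + 39 = 377
Selection 5: 377 + 39 = 416
Selection 6: 416 + 39 = 455
Selection 7: 455 + 39 = 494
Selection 8: 494 + 39 = 533
Selection 9: 533 + 39 = 572 → 572 − 560 = 12
Selection 10: 12 + 39 = 51
Selection 11: 51 + 39 = 90
Selection 12: 90 + 39 = 129
Selection 13: 129 + 39 = 168
Selection 14: 168 + 39 = 207

260, 299, 338, 377, 416, 455, 494, 533, 12, 51, 90, 129, 168, 207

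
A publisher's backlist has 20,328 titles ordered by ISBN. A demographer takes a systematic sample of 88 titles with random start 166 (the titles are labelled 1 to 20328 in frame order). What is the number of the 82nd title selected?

k = 20328/88 = 231
82nd selection = r + (82−1)·k = 166 + 81×231 = 166 + 18711 = 18877

18877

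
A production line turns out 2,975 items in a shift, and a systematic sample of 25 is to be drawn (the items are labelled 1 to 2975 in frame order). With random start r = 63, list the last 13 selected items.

k = N/n = 2975/25 = 119
13th selection = 63 + 12×119 = 1491
14th: 1491 + 119 = 1610
15th: 1610 + 119 = 1729
16th: 1729 + 119 = 1848
17th: 1848 + 119 = 1967
18th: 1967 + 119 = 2086
19th: 2086 + 119 = 2205
20th: 2205 + 119 = 2324
21st: 2324 + 119 = 2443
22nd: 2443 + 119 = 2562
23rd: 2562 + 119 = 2681
24th: 2681 + 119 = 2800
25th: 2800 + 119 = 2919

1491, 1610, 1729, 1848, 1967, 2086, 2205, 2324, 2443, 2562, 2681, 2800, 2919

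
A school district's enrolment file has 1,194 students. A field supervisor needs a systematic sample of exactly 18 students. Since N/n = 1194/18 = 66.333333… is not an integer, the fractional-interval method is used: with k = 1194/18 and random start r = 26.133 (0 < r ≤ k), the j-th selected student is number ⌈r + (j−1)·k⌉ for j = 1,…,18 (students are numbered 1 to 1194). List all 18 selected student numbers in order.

j=1: r + 0k = 26.133 → ⌈·⌉ = 27
j=2: r + 1k = 92.466333… → ⌈·⌉ = 93
j=3: r + 2k = 158.799666… → ⌈·⌉ = 159
j=4: r + 3k = 225.133 → ⌈·⌉ = 226
j=5: r + 4k = 291.466333… → ⌈·⌉ = 292
j=6: r + 5k = 357.799666… → ⌈·⌉ = 358
j=7: r + 6k = 424.133 → ⌈·⌉ = 425
j=8: r + 7k = 490.466333… → ⌈·⌉ = 491
j=9: r + 8k = 556.799666… → ⌈·⌉ = 557
j=10: r + 9k = 623.133 → ⌈·⌉ = 624
j=11: r + 10k = 689.466333… → ⌈·⌉ = 690
j=12: r + 11k = 755.799666… → ⌈·⌉ = 756
j=13: r + 12k = 822.133 → ⌈·⌉ = 823
j=14: r + 13k = 888.466333… → ⌈·⌉ = 889
j=15: r + 14k = 954.799666… → ⌈·⌉ = 955
j=16: r + 15k = 1021.133 → ⌈·⌉ = 1022
j=17: r + 16k = 1087.466333… → ⌈·⌉ = 1088
j=18: r + 17k = 1153.799666… → ⌈·⌉ = 1154

27, 93, 159, 226, 292, 358, 425, 491, 557, 624, 690, 756, 823, 889, 955, 1022, 1088, 1154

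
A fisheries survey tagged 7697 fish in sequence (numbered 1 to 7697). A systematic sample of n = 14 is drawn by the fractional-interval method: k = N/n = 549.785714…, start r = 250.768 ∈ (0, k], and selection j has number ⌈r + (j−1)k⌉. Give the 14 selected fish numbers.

j=1: r + 0k = 250.768 → ⌈·⌉ = 251
j=2: r + 1k = 800.553714… → ⌈·⌉ = 801
j=3: r + 2k = 1350.339428… → ⌈·⌉ = 1351
j=4: r + 3k = 1900.125142… → ⌈·⌉ = 1901
j=5: r + 4k = 2449.910857… → ⌈·⌉ = 2450
j=6: r + 5k = 2999.696571… → ⌈·⌉ = 3000
j=7: r + 6k = 3549.482285… → ⌈·⌉ = 3550
j=8: r + 7k = 4099.268 → ⌈·⌉ = 4100
j=9: r + 8k = 4649.053714… → ⌈·⌉ = 4650
j=10: r + 9k = 5198.839428… → ⌈·⌉ = 5199
j=11: r + 10k = 5748.625142… → ⌈·⌉ = 5749
j=12: r + 11k = 6298.410857… → ⌈·⌉ = 6299
j=13: r + 12k = 6848.196571… → ⌈·⌉ = 6849
j=14: r + 13k = 7397.982285… → ⌈·⌉ = 7398

251, 801, 1351, 1901, 2450, 3000, 3550, 4100, 4650, 5199, 5749, 6299, 6849, 7398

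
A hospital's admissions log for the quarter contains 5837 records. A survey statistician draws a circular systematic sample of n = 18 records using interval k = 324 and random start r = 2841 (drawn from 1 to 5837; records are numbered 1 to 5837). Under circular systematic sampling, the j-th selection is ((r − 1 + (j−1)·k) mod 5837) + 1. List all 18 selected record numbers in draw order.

2841, 3165, 3489, 3813, 4137, 4461, 4785, 5109, 5433, 5757, 244, 568, 892, 1216, 1540, 1864, 2188, 2512

Selection 1: 2841
Selection 2: 2841 + 324 = 3165
Selection 3: 3165 + 324 = 3489
Selection 4: 3489 + 324 = 3813
Selection 5: 3813 + 324 = 4137
Selection 6: 4137 + 324 = 4461
Selection 7: 4461 + 324 = 4785
Selection 8: 4785 + 324 = 5109
Selection 9: 5109 + 324 = 5433
Selection 10: 5433 + 324 = 5757
Selection 11: 5757 + 324 = 6081 → 6081 − 5837 = 244
Selection 12: 244 + 324 = 568
Selection 13: 568 + 324 = 892
Selection 14: 892 + 324 = 1216
Selection 15: 1216 + 324 = 1540
Selection 16: 1540 + 324 = 1864
Selection 17: 1864 + 324 = 2188
Selection 18: 2188 + 324 = 2512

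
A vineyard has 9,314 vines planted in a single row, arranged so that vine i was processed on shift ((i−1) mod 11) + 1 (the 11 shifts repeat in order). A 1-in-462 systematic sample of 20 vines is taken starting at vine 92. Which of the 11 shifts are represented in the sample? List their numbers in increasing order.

Consecutive selections differ by k = 462, so their shift numbers differ by 462 mod 11 = 0.
gcd(462, 11) = 11, so the sample visits 11/11 = 1 distinct residues mod 11.
Start 92 is shift 4; the shifts hit are 4.

4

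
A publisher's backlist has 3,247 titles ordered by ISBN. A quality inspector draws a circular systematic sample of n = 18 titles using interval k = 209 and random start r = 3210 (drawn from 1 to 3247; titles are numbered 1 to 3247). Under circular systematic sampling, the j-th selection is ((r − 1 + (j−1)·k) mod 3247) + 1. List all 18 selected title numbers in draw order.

Selection 1: 3210
Selection 2: 3210 + 209 = 3419 → 3419 − 3247 = 172
Selection 3: 172 + 209 = 381
Selection 4: 381 + 209 = 590
Selection 5: 590 + 209 = 799
Selection 6: 799 + 209 = 1008
Selection 7: 1008 + 209 = 1217
Selection 8: 1217 + 209 = 1426
Selection 9: 1426 + 209 = 1635
Selection 10: 1635 + 209 = 1844
Selection 11: 1844 + 209 = 2053
Selection 12: 2053 + 209 = 2262
Selection 13: 2262 + 209 = 2471
Selection 14: 2471 + 209 = 2680
Selection 15: 2680 + 209 = 2889
Selection 16: 2889 + 209 = 3098
Selection 17: 3098 + 209 = 3307 → 3307 − 3247 = 60
Selection 18: 60 + 209 = 269

3210, 172, 381, 590, 799, 1008, 1217, 1426, 1635, 1844, 2053, 2262, 2471, 2680, 2889, 3098, 60, 269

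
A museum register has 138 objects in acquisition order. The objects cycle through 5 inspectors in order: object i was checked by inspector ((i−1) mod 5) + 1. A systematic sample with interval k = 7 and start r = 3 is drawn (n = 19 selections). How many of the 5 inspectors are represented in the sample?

5

Consecutive selections differ by k = 7, so their inspector numbers differ by 7 mod 5 = 2.
gcd(7, 5) = 1, so the sample visits 5/1 = 5 distinct residues mod 5.
Start 3 is inspector 3; the inspectors hit are 1, 2, 3, 4, 5.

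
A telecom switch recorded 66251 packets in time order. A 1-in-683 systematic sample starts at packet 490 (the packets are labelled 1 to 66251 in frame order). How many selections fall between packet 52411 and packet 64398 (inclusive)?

17

k = 683
First selection ≥ 52411: 490 + ⌈(52411−490)/683⌉·683 = 490 + 77×683 = 53081
Last selection ≤ 64398: 490 + ⌊(64398−490)/683⌋·683 = 490 + 93×683 = 64009
Count = 93 − 77 + 1 = 17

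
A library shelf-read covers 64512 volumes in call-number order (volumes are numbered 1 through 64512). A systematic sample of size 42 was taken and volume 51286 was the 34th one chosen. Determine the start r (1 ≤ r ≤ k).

598

k = 64512/42 = 1536
r = 51286 − (34−1)×1536 = 51286 − 50688 = 598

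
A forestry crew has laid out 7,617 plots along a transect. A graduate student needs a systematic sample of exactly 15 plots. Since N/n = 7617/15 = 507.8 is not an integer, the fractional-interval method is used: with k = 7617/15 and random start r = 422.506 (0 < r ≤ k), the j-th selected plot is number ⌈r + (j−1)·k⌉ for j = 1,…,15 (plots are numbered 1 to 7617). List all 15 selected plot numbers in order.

423, 931, 1439, 1946, 2454, 2962, 3470, 3978, 4485, 4993, 5501, 6009, 6517, 7024, 7532

j=1: r + 0k = 422.506 → ⌈·⌉ = 423
j=2: r + 1k = 930.306 → ⌈·⌉ = 931
j=3: r + 2k = 1438.106 → ⌈·⌉ = 1439
j=4: r + 3k = 1945.906 → ⌈·⌉ = 1946
j=5: r + 4k = 2453.706 → ⌈·⌉ = 2454
j=6: r + 5k = 2961.506 → ⌈·⌉ = 2962
j=7: r + 6k = 3469.306 → ⌈·⌉ = 3470
j=8: r + 7k = 3977.106 → ⌈·⌉ = 3978
j=9: r + 8k = 4484.906 → ⌈·⌉ = 4485
j=10: r + 9k = 4992.706 → ⌈·⌉ = 4993
j=11: r + 10k = 5500.506 → ⌈·⌉ = 5501
j=12: r + 11k = 6008.306 → ⌈·⌉ = 6009
j=13: r + 12k = 6516.106 → ⌈·⌉ = 6517
j=14: r + 13k = 7023.906 → ⌈·⌉ = 7024
j=15: r + 14k = 7531.706 → ⌈·⌉ = 7532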